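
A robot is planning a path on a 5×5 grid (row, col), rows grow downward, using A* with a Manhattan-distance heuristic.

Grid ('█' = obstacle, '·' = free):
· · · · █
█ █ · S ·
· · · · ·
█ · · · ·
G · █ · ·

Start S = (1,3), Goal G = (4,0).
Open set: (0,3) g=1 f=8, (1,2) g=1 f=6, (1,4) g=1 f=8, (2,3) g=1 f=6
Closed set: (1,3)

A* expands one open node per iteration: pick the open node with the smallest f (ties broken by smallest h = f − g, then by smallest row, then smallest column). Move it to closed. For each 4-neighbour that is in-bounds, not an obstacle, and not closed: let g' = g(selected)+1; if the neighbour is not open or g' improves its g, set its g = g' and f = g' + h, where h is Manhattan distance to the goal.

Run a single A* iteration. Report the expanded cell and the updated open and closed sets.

expanded=(1,2); open=[(0,2) g=2 f=8, (0,3) g=1 f=8, (1,4) g=1 f=8, (2,2) g=2 f=6, (2,3) g=1 f=6]; closed=[(1,2), (1,3)]

step 1: expand (1,2) (f=6, h=5) → closed; open now [(0,2) g=2 f=8, (0,3) g=1 f=8, (1,4) g=1 f=8, (2,2) g=2 f=6, (2,3) g=1 f=6]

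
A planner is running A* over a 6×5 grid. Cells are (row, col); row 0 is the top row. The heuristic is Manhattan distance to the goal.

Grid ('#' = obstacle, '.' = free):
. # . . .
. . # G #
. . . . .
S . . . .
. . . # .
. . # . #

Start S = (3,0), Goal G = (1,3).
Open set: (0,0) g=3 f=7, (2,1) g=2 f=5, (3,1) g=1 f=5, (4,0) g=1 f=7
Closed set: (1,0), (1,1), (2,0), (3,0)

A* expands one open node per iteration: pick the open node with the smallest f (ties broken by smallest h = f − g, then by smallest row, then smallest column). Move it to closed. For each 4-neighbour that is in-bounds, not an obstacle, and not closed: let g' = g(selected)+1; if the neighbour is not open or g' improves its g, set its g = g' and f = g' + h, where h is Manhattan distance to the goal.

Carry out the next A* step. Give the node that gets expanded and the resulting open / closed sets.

step 1: expand (2,1) (f=5, h=3) → closed; open now [(0,0) g=3 f=7, (2,2) g=3 f=5, (3,1) g=1 f=5, (4,0) g=1 f=7]

expanded=(2,1); open=[(0,0) g=3 f=7, (2,2) g=3 f=5, (3,1) g=1 f=5, (4,0) g=1 f=7]; closed=[(1,0), (1,1), (2,0), (2,1), (3,0)]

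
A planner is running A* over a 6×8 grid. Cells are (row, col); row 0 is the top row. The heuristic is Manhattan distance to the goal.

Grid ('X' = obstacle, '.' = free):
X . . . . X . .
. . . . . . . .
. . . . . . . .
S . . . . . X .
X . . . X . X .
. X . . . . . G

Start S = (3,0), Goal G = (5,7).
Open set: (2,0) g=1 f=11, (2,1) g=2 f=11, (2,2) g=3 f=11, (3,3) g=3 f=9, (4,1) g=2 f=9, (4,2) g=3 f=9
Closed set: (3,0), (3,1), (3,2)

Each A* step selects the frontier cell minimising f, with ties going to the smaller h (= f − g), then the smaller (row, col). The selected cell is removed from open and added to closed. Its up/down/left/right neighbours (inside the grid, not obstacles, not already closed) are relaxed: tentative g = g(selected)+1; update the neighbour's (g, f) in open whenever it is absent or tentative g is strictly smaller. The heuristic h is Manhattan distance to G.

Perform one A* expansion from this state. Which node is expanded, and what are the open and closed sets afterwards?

expanded=(3,3); open=[(2,0) g=1 f=11, (2,1) g=2 f=11, (2,2) g=3 f=11, (2,3) g=4 f=11, (3,4) g=4 f=9, (4,1) g=2 f=9, (4,2) g=3 f=9, (4,3) g=4 f=9]; closed=[(3,0), (3,1), (3,2), (3,3)]

step 1: expand (3,3) (f=9, h=6) → closed; open now [(2,0) g=1 f=11, (2,1) g=2 f=11, (2,2) g=3 f=11, (2,3) g=4 f=11, (3,4) g=4 f=9, (4,1) g=2 f=9, (4,2) g=3 f=9, (4,3) g=4 f=9]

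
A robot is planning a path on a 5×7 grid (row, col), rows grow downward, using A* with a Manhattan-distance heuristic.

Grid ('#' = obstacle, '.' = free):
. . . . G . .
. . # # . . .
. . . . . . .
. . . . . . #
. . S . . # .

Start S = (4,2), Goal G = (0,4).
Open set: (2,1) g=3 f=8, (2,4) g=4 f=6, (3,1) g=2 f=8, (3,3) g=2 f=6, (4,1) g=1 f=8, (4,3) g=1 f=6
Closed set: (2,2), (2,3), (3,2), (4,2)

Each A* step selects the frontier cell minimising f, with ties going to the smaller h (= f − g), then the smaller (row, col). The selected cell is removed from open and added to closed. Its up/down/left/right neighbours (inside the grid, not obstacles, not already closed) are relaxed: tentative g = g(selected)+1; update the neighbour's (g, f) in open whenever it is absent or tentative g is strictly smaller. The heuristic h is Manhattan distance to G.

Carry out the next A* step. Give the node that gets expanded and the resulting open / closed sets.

expanded=(2,4); open=[(1,4) g=5 f=6, (2,1) g=3 f=8, (2,5) g=5 f=8, (3,1) g=2 f=8, (3,3) g=2 f=6, (3,4) g=5 f=8, (4,1) g=1 f=8, (4,3) g=1 f=6]; closed=[(2,2), (2,3), (2,4), (3,2), (4,2)]

step 1: expand (2,4) (f=6, h=2) → closed; open now [(1,4) g=5 f=6, (2,1) g=3 f=8, (2,5) g=5 f=8, (3,1) g=2 f=8, (3,3) g=2 f=6, (3,4) g=5 f=8, (4,1) g=1 f=8, (4,3) g=1 f=6]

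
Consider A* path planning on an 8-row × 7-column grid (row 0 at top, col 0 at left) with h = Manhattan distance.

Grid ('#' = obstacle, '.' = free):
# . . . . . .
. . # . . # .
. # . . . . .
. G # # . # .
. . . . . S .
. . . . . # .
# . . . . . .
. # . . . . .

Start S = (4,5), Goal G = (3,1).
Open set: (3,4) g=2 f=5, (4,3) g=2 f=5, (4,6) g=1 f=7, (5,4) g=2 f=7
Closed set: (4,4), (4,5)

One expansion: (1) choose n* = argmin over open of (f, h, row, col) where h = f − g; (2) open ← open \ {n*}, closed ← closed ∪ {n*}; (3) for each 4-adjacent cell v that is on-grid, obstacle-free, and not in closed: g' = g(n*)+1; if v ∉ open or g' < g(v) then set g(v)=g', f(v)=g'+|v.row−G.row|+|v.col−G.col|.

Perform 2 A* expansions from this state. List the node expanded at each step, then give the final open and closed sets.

step 1: expand (3,4) (f=5, h=3) → closed; open now [(2,4) g=3 f=7, (4,3) g=2 f=5, (4,6) g=1 f=7, (5,4) g=2 f=7]
step 2: expand (4,3) (f=5, h=3) → closed; open now [(2,4) g=3 f=7, (4,2) g=3 f=5, (4,6) g=1 f=7, (5,3) g=3 f=7, (5,4) g=2 f=7]

order=[(3,4) → (4,3)]; open=[(2,4) g=3 f=7, (4,2) g=3 f=5, (4,6) g=1 f=7, (5,3) g=3 f=7, (5,4) g=2 f=7]; closed=[(3,4), (4,3), (4,4), (4,5)]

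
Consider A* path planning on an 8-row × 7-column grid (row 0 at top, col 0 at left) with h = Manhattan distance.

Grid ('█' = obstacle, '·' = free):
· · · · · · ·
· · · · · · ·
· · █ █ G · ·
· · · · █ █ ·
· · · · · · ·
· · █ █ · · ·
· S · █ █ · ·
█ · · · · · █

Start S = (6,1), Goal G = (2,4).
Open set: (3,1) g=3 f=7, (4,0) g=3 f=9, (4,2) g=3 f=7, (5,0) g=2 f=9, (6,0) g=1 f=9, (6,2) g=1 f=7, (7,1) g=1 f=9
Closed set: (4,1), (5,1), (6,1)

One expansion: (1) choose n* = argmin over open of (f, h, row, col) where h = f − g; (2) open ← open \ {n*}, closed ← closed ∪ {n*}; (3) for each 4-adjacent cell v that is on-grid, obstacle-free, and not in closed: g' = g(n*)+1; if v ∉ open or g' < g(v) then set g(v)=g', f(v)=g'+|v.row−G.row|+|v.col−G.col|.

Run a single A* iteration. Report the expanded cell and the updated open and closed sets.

expanded=(3,1); open=[(2,1) g=4 f=7, (3,0) g=4 f=9, (3,2) g=4 f=7, (4,0) g=3 f=9, (4,2) g=3 f=7, (5,0) g=2 f=9, (6,0) g=1 f=9, (6,2) g=1 f=7, (7,1) g=1 f=9]; closed=[(3,1), (4,1), (5,1), (6,1)]

step 1: expand (3,1) (f=7, h=4) → closed; open now [(2,1) g=4 f=7, (3,0) g=4 f=9, (3,2) g=4 f=7, (4,0) g=3 f=9, (4,2) g=3 f=7, (5,0) g=2 f=9, (6,0) g=1 f=9, (6,2) g=1 f=7, (7,1) g=1 f=9]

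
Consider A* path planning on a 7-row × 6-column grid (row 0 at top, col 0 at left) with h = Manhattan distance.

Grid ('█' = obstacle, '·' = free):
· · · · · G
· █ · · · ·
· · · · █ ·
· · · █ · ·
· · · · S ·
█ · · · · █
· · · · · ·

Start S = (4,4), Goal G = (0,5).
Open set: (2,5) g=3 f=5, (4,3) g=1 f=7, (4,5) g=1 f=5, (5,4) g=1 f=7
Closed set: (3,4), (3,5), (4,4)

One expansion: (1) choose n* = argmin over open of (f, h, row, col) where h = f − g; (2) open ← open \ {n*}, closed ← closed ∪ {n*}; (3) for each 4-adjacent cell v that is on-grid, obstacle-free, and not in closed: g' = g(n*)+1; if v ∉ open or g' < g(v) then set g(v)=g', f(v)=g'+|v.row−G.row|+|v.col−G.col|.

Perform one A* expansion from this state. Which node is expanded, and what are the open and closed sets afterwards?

expanded=(2,5); open=[(1,5) g=4 f=5, (4,3) g=1 f=7, (4,5) g=1 f=5, (5,4) g=1 f=7]; closed=[(2,5), (3,4), (3,5), (4,4)]

step 1: expand (2,5) (f=5, h=2) → closed; open now [(1,5) g=4 f=5, (4,3) g=1 f=7, (4,5) g=1 f=5, (5,4) g=1 f=7]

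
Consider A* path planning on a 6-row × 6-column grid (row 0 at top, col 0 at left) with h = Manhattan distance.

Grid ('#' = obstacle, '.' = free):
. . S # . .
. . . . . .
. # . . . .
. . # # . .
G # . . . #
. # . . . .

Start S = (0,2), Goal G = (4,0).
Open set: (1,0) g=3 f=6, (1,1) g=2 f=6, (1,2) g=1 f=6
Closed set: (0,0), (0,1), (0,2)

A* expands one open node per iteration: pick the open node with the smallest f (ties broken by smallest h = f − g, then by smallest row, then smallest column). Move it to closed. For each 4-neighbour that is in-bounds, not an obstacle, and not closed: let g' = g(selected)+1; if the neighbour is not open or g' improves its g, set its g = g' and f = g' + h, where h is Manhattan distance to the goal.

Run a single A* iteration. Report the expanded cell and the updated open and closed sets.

expanded=(1,0); open=[(1,1) g=2 f=6, (1,2) g=1 f=6, (2,0) g=4 f=6]; closed=[(0,0), (0,1), (0,2), (1,0)]

step 1: expand (1,0) (f=6, h=3) → closed; open now [(1,1) g=2 f=6, (1,2) g=1 f=6, (2,0) g=4 f=6]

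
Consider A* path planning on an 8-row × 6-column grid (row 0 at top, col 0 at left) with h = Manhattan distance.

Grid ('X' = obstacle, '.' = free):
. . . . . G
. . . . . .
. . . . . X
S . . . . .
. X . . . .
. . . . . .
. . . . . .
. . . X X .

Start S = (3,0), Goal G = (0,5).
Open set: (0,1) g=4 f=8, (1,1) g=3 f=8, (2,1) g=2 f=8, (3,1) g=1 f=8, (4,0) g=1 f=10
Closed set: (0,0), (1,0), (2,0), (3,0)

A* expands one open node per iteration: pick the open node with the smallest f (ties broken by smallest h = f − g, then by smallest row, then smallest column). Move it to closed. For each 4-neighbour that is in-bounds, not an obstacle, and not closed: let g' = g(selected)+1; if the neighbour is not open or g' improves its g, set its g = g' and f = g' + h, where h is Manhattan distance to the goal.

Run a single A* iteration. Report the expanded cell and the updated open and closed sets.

step 1: expand (0,1) (f=8, h=4) → closed; open now [(0,2) g=5 f=8, (1,1) g=3 f=8, (2,1) g=2 f=8, (3,1) g=1 f=8, (4,0) g=1 f=10]

expanded=(0,1); open=[(0,2) g=5 f=8, (1,1) g=3 f=8, (2,1) g=2 f=8, (3,1) g=1 f=8, (4,0) g=1 f=10]; closed=[(0,0), (0,1), (1,0), (2,0), (3,0)]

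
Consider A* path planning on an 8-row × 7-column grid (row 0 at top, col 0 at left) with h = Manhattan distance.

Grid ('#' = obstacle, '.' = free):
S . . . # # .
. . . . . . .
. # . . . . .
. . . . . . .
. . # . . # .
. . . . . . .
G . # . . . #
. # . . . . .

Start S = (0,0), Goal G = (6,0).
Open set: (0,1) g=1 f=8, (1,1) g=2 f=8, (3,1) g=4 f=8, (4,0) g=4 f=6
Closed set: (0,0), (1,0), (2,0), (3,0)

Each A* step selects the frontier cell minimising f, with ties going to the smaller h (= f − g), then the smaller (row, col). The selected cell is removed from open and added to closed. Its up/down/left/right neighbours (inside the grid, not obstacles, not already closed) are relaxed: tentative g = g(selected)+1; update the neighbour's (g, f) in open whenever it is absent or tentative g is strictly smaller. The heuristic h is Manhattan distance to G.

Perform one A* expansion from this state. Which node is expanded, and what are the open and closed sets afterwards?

expanded=(4,0); open=[(0,1) g=1 f=8, (1,1) g=2 f=8, (3,1) g=4 f=8, (4,1) g=5 f=8, (5,0) g=5 f=6]; closed=[(0,0), (1,0), (2,0), (3,0), (4,0)]

step 1: expand (4,0) (f=6, h=2) → closed; open now [(0,1) g=1 f=8, (1,1) g=2 f=8, (3,1) g=4 f=8, (4,1) g=5 f=8, (5,0) g=5 f=6]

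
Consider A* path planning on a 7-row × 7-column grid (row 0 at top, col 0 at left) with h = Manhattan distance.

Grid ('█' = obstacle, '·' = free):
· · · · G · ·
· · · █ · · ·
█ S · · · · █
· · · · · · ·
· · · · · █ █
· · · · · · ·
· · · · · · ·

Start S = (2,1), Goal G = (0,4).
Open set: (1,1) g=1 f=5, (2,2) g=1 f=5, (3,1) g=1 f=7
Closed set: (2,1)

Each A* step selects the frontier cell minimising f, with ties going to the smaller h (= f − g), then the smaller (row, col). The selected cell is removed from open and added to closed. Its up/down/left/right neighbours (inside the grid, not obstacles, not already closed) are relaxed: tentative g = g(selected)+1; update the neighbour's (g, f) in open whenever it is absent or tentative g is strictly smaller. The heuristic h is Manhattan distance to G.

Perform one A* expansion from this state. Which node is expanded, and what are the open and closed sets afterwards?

expanded=(1,1); open=[(0,1) g=2 f=5, (1,0) g=2 f=7, (1,2) g=2 f=5, (2,2) g=1 f=5, (3,1) g=1 f=7]; closed=[(1,1), (2,1)]

step 1: expand (1,1) (f=5, h=4) → closed; open now [(0,1) g=2 f=5, (1,0) g=2 f=7, (1,2) g=2 f=5, (2,2) g=1 f=5, (3,1) g=1 f=7]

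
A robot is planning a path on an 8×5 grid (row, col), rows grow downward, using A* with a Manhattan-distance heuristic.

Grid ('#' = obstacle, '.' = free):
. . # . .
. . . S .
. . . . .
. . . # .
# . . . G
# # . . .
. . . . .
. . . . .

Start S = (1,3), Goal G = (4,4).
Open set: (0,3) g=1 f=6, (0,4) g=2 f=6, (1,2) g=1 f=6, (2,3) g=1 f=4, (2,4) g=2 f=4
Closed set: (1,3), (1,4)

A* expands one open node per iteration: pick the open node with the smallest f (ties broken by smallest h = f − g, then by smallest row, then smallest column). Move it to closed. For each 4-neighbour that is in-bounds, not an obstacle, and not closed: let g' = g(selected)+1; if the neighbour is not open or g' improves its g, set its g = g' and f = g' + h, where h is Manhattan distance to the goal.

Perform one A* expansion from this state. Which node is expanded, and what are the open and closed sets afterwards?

step 1: expand (2,4) (f=4, h=2) → closed; open now [(0,3) g=1 f=6, (0,4) g=2 f=6, (1,2) g=1 f=6, (2,3) g=1 f=4, (3,4) g=3 f=4]

expanded=(2,4); open=[(0,3) g=1 f=6, (0,4) g=2 f=6, (1,2) g=1 f=6, (2,3) g=1 f=4, (3,4) g=3 f=4]; closed=[(1,3), (1,4), (2,4)]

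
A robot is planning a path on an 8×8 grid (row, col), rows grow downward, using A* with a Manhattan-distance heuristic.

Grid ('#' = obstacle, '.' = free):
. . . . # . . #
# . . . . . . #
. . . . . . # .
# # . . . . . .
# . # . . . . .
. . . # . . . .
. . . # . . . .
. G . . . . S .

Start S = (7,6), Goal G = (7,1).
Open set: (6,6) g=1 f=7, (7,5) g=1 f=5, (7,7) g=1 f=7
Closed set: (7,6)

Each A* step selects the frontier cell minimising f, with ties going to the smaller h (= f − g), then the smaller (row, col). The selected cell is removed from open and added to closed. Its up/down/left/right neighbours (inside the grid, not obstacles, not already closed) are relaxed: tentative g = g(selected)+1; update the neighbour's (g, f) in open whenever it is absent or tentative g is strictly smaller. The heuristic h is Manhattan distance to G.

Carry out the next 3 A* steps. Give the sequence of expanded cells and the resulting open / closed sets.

order=[(7,5) → (7,4) → (7,3)]; open=[(6,4) g=3 f=7, (6,5) g=2 f=7, (6,6) g=1 f=7, (7,2) g=4 f=5, (7,7) g=1 f=7]; closed=[(7,3), (7,4), (7,5), (7,6)]

step 1: expand (7,5) (f=5, h=4) → closed; open now [(6,5) g=2 f=7, (6,6) g=1 f=7, (7,4) g=2 f=5, (7,7) g=1 f=7]
step 2: expand (7,4) (f=5, h=3) → closed; open now [(6,4) g=3 f=7, (6,5) g=2 f=7, (6,6) g=1 f=7, (7,3) g=3 f=5, (7,7) g=1 f=7]
step 3: expand (7,3) (f=5, h=2) → closed; open now [(6,4) g=3 f=7, (6,5) g=2 f=7, (6,6) g=1 f=7, (7,2) g=4 f=5, (7,7) g=1 f=7]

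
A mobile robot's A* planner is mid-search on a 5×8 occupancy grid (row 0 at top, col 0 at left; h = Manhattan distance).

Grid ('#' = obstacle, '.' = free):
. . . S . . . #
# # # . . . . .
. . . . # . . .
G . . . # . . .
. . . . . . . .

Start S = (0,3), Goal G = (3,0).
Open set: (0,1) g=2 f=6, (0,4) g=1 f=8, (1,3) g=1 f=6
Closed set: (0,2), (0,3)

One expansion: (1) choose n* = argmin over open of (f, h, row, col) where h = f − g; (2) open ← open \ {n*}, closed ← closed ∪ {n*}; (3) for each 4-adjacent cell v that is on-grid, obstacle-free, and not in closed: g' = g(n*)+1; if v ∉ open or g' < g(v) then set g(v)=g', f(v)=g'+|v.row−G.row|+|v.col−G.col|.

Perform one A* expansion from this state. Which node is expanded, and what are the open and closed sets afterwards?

expanded=(0,1); open=[(0,0) g=3 f=6, (0,4) g=1 f=8, (1,3) g=1 f=6]; closed=[(0,1), (0,2), (0,3)]

step 1: expand (0,1) (f=6, h=4) → closed; open now [(0,0) g=3 f=6, (0,4) g=1 f=8, (1,3) g=1 f=6]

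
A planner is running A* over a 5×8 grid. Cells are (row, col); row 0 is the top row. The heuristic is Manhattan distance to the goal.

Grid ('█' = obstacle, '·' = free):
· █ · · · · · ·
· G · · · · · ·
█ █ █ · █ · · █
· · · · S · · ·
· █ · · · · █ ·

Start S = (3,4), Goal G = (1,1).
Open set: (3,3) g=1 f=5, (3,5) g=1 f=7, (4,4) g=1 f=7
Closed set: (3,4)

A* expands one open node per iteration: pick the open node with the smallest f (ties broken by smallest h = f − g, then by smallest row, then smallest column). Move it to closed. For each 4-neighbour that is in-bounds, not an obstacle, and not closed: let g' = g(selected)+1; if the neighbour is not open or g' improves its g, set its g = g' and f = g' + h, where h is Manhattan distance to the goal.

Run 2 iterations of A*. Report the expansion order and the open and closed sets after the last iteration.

step 1: expand (3,3) (f=5, h=4) → closed; open now [(2,3) g=2 f=5, (3,2) g=2 f=5, (3,5) g=1 f=7, (4,3) g=2 f=7, (4,4) g=1 f=7]
step 2: expand (2,3) (f=5, h=3) → closed; open now [(1,3) g=3 f=5, (3,2) g=2 f=5, (3,5) g=1 f=7, (4,3) g=2 f=7, (4,4) g=1 f=7]

order=[(3,3) → (2,3)]; open=[(1,3) g=3 f=5, (3,2) g=2 f=5, (3,5) g=1 f=7, (4,3) g=2 f=7, (4,4) g=1 f=7]; closed=[(2,3), (3,3), (3,4)]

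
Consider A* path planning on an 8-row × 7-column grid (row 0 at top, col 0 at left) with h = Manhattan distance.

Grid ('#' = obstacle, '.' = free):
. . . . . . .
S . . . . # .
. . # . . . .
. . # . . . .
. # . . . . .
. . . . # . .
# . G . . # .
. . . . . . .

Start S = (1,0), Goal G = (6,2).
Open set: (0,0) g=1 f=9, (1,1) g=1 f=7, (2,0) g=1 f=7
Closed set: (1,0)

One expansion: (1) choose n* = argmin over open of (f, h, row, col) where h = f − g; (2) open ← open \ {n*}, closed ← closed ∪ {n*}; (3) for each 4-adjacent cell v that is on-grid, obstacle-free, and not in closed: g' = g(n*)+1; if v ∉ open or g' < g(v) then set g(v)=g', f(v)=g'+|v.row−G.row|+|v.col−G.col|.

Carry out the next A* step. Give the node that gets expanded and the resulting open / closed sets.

step 1: expand (1,1) (f=7, h=6) → closed; open now [(0,0) g=1 f=9, (0,1) g=2 f=9, (1,2) g=2 f=7, (2,0) g=1 f=7, (2,1) g=2 f=7]

expanded=(1,1); open=[(0,0) g=1 f=9, (0,1) g=2 f=9, (1,2) g=2 f=7, (2,0) g=1 f=7, (2,1) g=2 f=7]; closed=[(1,0), (1,1)]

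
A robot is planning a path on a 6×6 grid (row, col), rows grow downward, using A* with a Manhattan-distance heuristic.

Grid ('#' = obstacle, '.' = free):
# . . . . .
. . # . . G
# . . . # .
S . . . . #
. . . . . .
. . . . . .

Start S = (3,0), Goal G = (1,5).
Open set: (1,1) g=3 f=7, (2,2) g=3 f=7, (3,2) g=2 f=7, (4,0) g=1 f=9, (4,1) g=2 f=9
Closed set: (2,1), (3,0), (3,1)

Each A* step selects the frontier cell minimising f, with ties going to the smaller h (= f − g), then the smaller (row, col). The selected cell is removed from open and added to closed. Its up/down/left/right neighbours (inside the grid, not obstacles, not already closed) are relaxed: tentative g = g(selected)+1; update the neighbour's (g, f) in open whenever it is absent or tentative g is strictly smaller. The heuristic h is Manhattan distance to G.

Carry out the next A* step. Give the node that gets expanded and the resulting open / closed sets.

step 1: expand (1,1) (f=7, h=4) → closed; open now [(0,1) g=4 f=9, (1,0) g=4 f=9, (2,2) g=3 f=7, (3,2) g=2 f=7, (4,0) g=1 f=9, (4,1) g=2 f=9]

expanded=(1,1); open=[(0,1) g=4 f=9, (1,0) g=4 f=9, (2,2) g=3 f=7, (3,2) g=2 f=7, (4,0) g=1 f=9, (4,1) g=2 f=9]; closed=[(1,1), (2,1), (3,0), (3,1)]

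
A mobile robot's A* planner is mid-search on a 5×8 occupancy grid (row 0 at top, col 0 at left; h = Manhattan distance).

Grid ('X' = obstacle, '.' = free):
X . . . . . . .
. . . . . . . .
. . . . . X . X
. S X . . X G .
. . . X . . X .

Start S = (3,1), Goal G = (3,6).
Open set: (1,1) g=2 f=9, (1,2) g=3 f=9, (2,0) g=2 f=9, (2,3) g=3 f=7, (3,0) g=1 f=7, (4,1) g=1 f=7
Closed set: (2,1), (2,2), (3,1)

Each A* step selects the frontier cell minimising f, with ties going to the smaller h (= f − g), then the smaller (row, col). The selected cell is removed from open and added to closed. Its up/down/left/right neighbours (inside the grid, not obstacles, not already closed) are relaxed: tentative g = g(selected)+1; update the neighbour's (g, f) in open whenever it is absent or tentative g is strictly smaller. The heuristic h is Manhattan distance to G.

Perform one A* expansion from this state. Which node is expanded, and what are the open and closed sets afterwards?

step 1: expand (2,3) (f=7, h=4) → closed; open now [(1,1) g=2 f=9, (1,2) g=3 f=9, (1,3) g=4 f=9, (2,0) g=2 f=9, (2,4) g=4 f=7, (3,0) g=1 f=7, (3,3) g=4 f=7, (4,1) g=1 f=7]

expanded=(2,3); open=[(1,1) g=2 f=9, (1,2) g=3 f=9, (1,3) g=4 f=9, (2,0) g=2 f=9, (2,4) g=4 f=7, (3,0) g=1 f=7, (3,3) g=4 f=7, (4,1) g=1 f=7]; closed=[(2,1), (2,2), (2,3), (3,1)]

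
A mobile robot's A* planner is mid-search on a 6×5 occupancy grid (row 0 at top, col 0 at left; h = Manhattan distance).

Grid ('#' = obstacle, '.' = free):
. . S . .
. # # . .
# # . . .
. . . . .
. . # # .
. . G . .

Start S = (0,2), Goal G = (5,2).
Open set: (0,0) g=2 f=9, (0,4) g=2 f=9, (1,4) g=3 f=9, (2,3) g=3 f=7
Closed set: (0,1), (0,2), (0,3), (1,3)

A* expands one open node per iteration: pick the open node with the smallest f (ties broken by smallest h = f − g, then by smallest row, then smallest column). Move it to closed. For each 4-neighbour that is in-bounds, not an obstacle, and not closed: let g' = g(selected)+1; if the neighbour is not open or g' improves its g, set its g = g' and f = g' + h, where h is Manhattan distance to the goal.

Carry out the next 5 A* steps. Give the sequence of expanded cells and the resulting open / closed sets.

order=[(2,3) → (2,2) → (3,2) → (3,3) → (3,1)]; open=[(0,0) g=2 f=9, (0,4) g=2 f=9, (1,4) g=3 f=9, (2,4) g=4 f=9, (3,0) g=7 f=11, (3,4) g=5 f=9, (4,1) g=7 f=9]; closed=[(0,1), (0,2), (0,3), (1,3), (2,2), (2,3), (3,1), (3,2), (3,3)]

step 1: expand (2,3) (f=7, h=4) → closed; open now [(0,0) g=2 f=9, (0,4) g=2 f=9, (1,4) g=3 f=9, (2,2) g=4 f=7, (2,4) g=4 f=9, (3,3) g=4 f=7]
step 2: expand (2,2) (f=7, h=3) → closed; open now [(0,0) g=2 f=9, (0,4) g=2 f=9, (1,4) g=3 f=9, (2,4) g=4 f=9, (3,2) g=5 f=7, (3,3) g=4 f=7]
step 3: expand (3,2) (f=7, h=2) → closed; open now [(0,0) g=2 f=9, (0,4) g=2 f=9, (1,4) g=3 f=9, (2,4) g=4 f=9, (3,1) g=6 f=9, (3,3) g=4 f=7]
step 4: expand (3,3) (f=7, h=3) → closed; open now [(0,0) g=2 f=9, (0,4) g=2 f=9, (1,4) g=3 f=9, (2,4) g=4 f=9, (3,1) g=6 f=9, (3,4) g=5 f=9]
step 5: expand (3,1) (f=9, h=3) → closed; open now [(0,0) g=2 f=9, (0,4) g=2 f=9, (1,4) g=3 f=9, (2,4) g=4 f=9, (3,0) g=7 f=11, (3,4) g=5 f=9, (4,1) g=7 f=9]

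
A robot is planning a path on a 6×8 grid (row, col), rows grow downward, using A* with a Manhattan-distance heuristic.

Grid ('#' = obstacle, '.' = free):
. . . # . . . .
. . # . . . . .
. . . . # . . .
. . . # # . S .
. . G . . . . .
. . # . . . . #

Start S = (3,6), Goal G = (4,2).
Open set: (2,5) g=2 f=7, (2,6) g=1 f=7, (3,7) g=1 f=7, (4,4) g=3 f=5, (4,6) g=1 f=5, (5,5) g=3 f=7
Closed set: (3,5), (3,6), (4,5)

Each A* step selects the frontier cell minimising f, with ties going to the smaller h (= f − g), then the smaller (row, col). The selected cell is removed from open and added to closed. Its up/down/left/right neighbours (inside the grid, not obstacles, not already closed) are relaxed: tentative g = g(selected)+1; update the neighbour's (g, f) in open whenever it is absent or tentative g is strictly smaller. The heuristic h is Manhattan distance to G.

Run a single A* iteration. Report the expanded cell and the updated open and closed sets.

expanded=(4,4); open=[(2,5) g=2 f=7, (2,6) g=1 f=7, (3,7) g=1 f=7, (4,3) g=4 f=5, (4,6) g=1 f=5, (5,4) g=4 f=7, (5,5) g=3 f=7]; closed=[(3,5), (3,6), (4,4), (4,5)]

step 1: expand (4,4) (f=5, h=2) → closed; open now [(2,5) g=2 f=7, (2,6) g=1 f=7, (3,7) g=1 f=7, (4,3) g=4 f=5, (4,6) g=1 f=5, (5,4) g=4 f=7, (5,5) g=3 f=7]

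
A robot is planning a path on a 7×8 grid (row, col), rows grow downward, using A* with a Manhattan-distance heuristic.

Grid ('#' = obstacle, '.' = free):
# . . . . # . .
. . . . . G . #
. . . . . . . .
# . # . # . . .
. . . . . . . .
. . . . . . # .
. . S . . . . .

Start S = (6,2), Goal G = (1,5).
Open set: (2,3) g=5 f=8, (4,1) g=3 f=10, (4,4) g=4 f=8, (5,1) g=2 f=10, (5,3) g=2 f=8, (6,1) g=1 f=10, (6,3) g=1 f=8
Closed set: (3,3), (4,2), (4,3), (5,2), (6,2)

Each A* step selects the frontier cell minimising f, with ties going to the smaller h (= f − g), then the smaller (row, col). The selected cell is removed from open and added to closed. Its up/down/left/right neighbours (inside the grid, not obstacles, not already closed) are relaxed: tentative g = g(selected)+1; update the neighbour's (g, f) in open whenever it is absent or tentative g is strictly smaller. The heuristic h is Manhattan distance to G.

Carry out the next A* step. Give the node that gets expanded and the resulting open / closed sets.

expanded=(2,3); open=[(1,3) g=6 f=8, (2,2) g=6 f=10, (2,4) g=6 f=8, (4,1) g=3 f=10, (4,4) g=4 f=8, (5,1) g=2 f=10, (5,3) g=2 f=8, (6,1) g=1 f=10, (6,3) g=1 f=8]; closed=[(2,3), (3,3), (4,2), (4,3), (5,2), (6,2)]

step 1: expand (2,3) (f=8, h=3) → closed; open now [(1,3) g=6 f=8, (2,2) g=6 f=10, (2,4) g=6 f=8, (4,1) g=3 f=10, (4,4) g=4 f=8, (5,1) g=2 f=10, (5,3) g=2 f=8, (6,1) g=1 f=10, (6,3) g=1 f=8]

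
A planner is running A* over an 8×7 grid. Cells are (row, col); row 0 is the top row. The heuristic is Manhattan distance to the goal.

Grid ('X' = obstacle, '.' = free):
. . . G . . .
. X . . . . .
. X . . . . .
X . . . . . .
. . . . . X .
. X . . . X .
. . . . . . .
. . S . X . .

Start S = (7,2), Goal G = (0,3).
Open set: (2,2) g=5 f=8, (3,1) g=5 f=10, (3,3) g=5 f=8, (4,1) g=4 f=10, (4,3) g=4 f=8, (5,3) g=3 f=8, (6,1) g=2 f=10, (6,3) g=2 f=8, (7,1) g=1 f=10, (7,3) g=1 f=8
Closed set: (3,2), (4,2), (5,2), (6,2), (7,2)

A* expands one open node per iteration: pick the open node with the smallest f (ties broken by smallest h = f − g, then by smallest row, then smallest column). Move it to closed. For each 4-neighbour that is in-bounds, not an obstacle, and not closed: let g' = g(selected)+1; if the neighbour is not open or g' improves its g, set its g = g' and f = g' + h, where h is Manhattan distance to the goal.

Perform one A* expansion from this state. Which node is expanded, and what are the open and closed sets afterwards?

expanded=(2,2); open=[(1,2) g=6 f=8, (2,3) g=6 f=8, (3,1) g=5 f=10, (3,3) g=5 f=8, (4,1) g=4 f=10, (4,3) g=4 f=8, (5,3) g=3 f=8, (6,1) g=2 f=10, (6,3) g=2 f=8, (7,1) g=1 f=10, (7,3) g=1 f=8]; closed=[(2,2), (3,2), (4,2), (5,2), (6,2), (7,2)]

step 1: expand (2,2) (f=8, h=3) → closed; open now [(1,2) g=6 f=8, (2,3) g=6 f=8, (3,1) g=5 f=10, (3,3) g=5 f=8, (4,1) g=4 f=10, (4,3) g=4 f=8, (5,3) g=3 f=8, (6,1) g=2 f=10, (6,3) g=2 f=8, (7,1) g=1 f=10, (7,3) g=1 f=8]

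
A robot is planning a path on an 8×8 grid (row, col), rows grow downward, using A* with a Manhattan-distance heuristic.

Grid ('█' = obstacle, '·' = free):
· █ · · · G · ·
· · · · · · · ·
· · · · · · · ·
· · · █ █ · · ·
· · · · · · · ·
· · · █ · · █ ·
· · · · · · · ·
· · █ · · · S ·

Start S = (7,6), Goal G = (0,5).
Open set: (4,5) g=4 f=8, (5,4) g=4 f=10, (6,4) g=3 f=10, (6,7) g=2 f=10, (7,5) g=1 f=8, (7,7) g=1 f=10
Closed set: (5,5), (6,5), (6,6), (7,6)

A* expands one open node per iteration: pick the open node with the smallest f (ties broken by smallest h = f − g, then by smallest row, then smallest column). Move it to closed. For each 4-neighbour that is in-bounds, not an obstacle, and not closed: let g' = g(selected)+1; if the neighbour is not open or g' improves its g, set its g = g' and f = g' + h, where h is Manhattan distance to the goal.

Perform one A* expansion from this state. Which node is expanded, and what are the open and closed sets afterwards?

step 1: expand (4,5) (f=8, h=4) → closed; open now [(3,5) g=5 f=8, (4,4) g=5 f=10, (4,6) g=5 f=10, (5,4) g=4 f=10, (6,4) g=3 f=10, (6,7) g=2 f=10, (7,5) g=1 f=8, (7,7) g=1 f=10]

expanded=(4,5); open=[(3,5) g=5 f=8, (4,4) g=5 f=10, (4,6) g=5 f=10, (5,4) g=4 f=10, (6,4) g=3 f=10, (6,7) g=2 f=10, (7,5) g=1 f=8, (7,7) g=1 f=10]; closed=[(4,5), (5,5), (6,5), (6,6), (7,6)]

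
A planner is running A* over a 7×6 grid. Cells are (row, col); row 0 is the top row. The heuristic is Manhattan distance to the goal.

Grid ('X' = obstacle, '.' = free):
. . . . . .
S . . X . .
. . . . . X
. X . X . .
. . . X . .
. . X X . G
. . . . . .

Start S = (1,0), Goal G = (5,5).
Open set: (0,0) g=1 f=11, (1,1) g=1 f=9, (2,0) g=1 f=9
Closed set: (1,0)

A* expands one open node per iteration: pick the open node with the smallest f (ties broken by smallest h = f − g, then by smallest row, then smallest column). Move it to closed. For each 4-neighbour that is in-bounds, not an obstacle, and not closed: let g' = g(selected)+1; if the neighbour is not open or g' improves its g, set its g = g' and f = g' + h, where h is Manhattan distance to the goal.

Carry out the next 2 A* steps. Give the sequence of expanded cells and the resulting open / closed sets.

step 1: expand (1,1) (f=9, h=8) → closed; open now [(0,0) g=1 f=11, (0,1) g=2 f=11, (1,2) g=2 f=9, (2,0) g=1 f=9, (2,1) g=2 f=9]
step 2: expand (1,2) (f=9, h=7) → closed; open now [(0,0) g=1 f=11, (0,1) g=2 f=11, (0,2) g=3 f=11, (2,0) g=1 f=9, (2,1) g=2 f=9, (2,2) g=3 f=9]

order=[(1,1) → (1,2)]; open=[(0,0) g=1 f=11, (0,1) g=2 f=11, (0,2) g=3 f=11, (2,0) g=1 f=9, (2,1) g=2 f=9, (2,2) g=3 f=9]; closed=[(1,0), (1,1), (1,2)]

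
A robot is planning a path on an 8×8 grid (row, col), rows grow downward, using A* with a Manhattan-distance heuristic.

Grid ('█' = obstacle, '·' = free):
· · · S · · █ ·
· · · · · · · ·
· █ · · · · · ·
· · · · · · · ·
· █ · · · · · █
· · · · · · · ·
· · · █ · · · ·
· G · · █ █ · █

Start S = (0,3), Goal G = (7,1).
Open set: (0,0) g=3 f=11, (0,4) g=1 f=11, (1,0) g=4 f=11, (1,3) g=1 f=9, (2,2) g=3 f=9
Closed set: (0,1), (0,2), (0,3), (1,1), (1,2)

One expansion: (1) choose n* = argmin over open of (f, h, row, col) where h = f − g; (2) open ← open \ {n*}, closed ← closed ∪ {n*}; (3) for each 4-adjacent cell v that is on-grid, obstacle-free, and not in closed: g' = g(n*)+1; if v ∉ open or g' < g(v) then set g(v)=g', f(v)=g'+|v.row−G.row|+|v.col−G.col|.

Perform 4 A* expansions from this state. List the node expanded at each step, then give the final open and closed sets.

step 1: expand (2,2) (f=9, h=6) → closed; open now [(0,0) g=3 f=11, (0,4) g=1 f=11, (1,0) g=4 f=11, (1,3) g=1 f=9, (2,3) g=4 f=11, (3,2) g=4 f=9]
step 2: expand (3,2) (f=9, h=5) → closed; open now [(0,0) g=3 f=11, (0,4) g=1 f=11, (1,0) g=4 f=11, (1,3) g=1 f=9, (2,3) g=4 f=11, (3,1) g=5 f=9, (3,3) g=5 f=11, (4,2) g=5 f=9]
step 3: expand (3,1) (f=9, h=4) → closed; open now [(0,0) g=3 f=11, (0,4) g=1 f=11, (1,0) g=4 f=11, (1,3) g=1 f=9, (2,3) g=4 f=11, (3,0) g=6 f=11, (3,3) g=5 f=11, (4,2) g=5 f=9]
step 4: expand (4,2) (f=9, h=4) → closed; open now [(0,0) g=3 f=11, (0,4) g=1 f=11, (1,0) g=4 f=11, (1,3) g=1 f=9, (2,3) g=4 f=11, (3,0) g=6 f=11, (3,3) g=5 f=11, (4,3) g=6 f=11, (5,2) g=6 f=9]

order=[(2,2) → (3,2) → (3,1) → (4,2)]; open=[(0,0) g=3 f=11, (0,4) g=1 f=11, (1,0) g=4 f=11, (1,3) g=1 f=9, (2,3) g=4 f=11, (3,0) g=6 f=11, (3,3) g=5 f=11, (4,3) g=6 f=11, (5,2) g=6 f=9]; closed=[(0,1), (0,2), (0,3), (1,1), (1,2), (2,2), (3,1), (3,2), (4,2)]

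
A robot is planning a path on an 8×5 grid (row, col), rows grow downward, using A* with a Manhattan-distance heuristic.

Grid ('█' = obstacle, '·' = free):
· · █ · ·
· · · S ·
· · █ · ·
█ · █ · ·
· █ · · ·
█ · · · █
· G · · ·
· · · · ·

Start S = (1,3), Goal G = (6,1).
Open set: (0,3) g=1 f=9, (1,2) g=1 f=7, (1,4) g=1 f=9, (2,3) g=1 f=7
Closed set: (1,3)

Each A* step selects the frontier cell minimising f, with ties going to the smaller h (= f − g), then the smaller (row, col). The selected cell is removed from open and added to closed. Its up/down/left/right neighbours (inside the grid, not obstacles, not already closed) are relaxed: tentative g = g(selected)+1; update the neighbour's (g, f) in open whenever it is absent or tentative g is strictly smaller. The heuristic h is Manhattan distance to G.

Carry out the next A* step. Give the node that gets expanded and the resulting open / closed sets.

expanded=(1,2); open=[(0,3) g=1 f=9, (1,1) g=2 f=7, (1,4) g=1 f=9, (2,3) g=1 f=7]; closed=[(1,2), (1,3)]

step 1: expand (1,2) (f=7, h=6) → closed; open now [(0,3) g=1 f=9, (1,1) g=2 f=7, (1,4) g=1 f=9, (2,3) g=1 f=7]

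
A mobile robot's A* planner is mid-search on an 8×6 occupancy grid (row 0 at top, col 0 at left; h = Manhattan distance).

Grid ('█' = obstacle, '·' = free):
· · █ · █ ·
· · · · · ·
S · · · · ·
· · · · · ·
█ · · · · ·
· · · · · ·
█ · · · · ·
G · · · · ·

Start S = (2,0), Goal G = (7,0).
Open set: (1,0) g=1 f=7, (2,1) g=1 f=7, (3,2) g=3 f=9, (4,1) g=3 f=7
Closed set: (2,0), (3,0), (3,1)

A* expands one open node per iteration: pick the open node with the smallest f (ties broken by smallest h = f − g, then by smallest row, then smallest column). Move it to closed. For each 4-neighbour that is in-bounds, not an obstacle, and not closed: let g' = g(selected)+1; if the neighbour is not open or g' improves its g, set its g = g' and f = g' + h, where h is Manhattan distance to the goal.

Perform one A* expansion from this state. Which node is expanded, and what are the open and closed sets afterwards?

expanded=(4,1); open=[(1,0) g=1 f=7, (2,1) g=1 f=7, (3,2) g=3 f=9, (4,2) g=4 f=9, (5,1) g=4 f=7]; closed=[(2,0), (3,0), (3,1), (4,1)]

step 1: expand (4,1) (f=7, h=4) → closed; open now [(1,0) g=1 f=7, (2,1) g=1 f=7, (3,2) g=3 f=9, (4,2) g=4 f=9, (5,1) g=4 f=7]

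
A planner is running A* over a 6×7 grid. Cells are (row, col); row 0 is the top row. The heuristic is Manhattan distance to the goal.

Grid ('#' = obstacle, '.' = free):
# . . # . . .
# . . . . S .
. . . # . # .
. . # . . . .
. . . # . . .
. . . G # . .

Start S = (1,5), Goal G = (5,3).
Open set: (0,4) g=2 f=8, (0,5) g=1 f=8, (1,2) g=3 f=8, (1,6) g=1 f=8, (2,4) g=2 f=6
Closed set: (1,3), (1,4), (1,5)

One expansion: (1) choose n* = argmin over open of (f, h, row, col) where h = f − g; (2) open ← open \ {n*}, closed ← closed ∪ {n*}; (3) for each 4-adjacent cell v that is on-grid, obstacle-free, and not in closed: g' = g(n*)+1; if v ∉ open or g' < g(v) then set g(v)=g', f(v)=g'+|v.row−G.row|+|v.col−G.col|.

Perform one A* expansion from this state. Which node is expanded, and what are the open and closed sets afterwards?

step 1: expand (2,4) (f=6, h=4) → closed; open now [(0,4) g=2 f=8, (0,5) g=1 f=8, (1,2) g=3 f=8, (1,6) g=1 f=8, (3,4) g=3 f=6]

expanded=(2,4); open=[(0,4) g=2 f=8, (0,5) g=1 f=8, (1,2) g=3 f=8, (1,6) g=1 f=8, (3,4) g=3 f=6]; closed=[(1,3), (1,4), (1,5), (2,4)]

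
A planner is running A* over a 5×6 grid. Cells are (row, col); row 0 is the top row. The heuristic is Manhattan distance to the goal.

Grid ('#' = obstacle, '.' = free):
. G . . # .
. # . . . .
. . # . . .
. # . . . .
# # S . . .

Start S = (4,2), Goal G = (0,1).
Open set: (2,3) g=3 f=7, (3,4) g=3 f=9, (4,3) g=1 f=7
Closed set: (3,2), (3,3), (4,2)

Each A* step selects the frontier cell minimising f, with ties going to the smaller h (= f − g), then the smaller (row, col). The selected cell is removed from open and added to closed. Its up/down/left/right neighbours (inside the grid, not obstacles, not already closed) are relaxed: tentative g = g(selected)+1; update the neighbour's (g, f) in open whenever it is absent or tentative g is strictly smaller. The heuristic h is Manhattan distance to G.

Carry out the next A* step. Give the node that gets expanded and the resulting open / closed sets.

step 1: expand (2,3) (f=7, h=4) → closed; open now [(1,3) g=4 f=7, (2,4) g=4 f=9, (3,4) g=3 f=9, (4,3) g=1 f=7]

expanded=(2,3); open=[(1,3) g=4 f=7, (2,4) g=4 f=9, (3,4) g=3 f=9, (4,3) g=1 f=7]; closed=[(2,3), (3,2), (3,3), (4,2)]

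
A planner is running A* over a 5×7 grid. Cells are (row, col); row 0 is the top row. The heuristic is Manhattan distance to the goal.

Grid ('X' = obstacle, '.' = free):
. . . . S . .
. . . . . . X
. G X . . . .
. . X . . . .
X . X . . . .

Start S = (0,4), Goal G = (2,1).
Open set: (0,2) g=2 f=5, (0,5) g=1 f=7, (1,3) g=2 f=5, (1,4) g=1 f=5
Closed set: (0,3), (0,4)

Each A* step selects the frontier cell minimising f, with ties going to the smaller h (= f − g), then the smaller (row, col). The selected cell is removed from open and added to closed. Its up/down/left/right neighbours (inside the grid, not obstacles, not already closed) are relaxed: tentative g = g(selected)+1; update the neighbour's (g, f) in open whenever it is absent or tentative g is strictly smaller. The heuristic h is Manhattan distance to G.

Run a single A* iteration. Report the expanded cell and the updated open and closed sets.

expanded=(0,2); open=[(0,1) g=3 f=5, (0,5) g=1 f=7, (1,2) g=3 f=5, (1,3) g=2 f=5, (1,4) g=1 f=5]; closed=[(0,2), (0,3), (0,4)]

step 1: expand (0,2) (f=5, h=3) → closed; open now [(0,1) g=3 f=5, (0,5) g=1 f=7, (1,2) g=3 f=5, (1,3) g=2 f=5, (1,4) g=1 f=5]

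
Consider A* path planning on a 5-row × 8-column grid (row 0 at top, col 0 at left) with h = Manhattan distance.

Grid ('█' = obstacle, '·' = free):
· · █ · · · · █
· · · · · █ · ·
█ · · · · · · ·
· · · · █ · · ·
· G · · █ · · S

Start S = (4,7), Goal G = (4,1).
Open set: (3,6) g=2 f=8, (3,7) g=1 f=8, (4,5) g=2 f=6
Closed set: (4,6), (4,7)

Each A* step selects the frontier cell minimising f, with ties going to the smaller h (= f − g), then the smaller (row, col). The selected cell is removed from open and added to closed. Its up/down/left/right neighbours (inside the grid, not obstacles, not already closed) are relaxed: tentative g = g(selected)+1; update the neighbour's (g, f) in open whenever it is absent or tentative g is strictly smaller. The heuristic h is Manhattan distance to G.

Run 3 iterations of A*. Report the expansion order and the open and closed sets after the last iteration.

step 1: expand (4,5) (f=6, h=4) → closed; open now [(3,5) g=3 f=8, (3,6) g=2 f=8, (3,7) g=1 f=8]
step 2: expand (3,5) (f=8, h=5) → closed; open now [(2,5) g=4 f=10, (3,6) g=2 f=8, (3,7) g=1 f=8]
step 3: expand (3,6) (f=8, h=6) → closed; open now [(2,5) g=4 f=10, (2,6) g=3 f=10, (3,7) g=1 f=8]

order=[(4,5) → (3,5) → (3,6)]; open=[(2,5) g=4 f=10, (2,6) g=3 f=10, (3,7) g=1 f=8]; closed=[(3,5), (3,6), (4,5), (4,6), (4,7)]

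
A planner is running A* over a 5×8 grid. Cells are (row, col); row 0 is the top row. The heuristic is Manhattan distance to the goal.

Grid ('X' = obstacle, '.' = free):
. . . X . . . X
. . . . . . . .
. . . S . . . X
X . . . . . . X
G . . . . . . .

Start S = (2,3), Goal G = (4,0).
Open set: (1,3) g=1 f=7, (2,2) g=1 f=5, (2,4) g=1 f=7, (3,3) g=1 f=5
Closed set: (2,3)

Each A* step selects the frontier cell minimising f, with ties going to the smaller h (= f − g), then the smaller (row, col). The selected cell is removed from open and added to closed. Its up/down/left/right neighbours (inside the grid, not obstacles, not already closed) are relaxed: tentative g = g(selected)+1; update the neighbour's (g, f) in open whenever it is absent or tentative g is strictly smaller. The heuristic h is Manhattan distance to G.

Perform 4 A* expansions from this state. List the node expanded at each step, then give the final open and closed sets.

order=[(2,2) → (2,1) → (2,0) → (3,1)]; open=[(1,0) g=4 f=7, (1,1) g=3 f=7, (1,2) g=2 f=7, (1,3) g=1 f=7, (2,4) g=1 f=7, (3,2) g=2 f=5, (3,3) g=1 f=5, (4,1) g=4 f=5]; closed=[(2,0), (2,1), (2,2), (2,3), (3,1)]

step 1: expand (2,2) (f=5, h=4) → closed; open now [(1,2) g=2 f=7, (1,3) g=1 f=7, (2,1) g=2 f=5, (2,4) g=1 f=7, (3,2) g=2 f=5, (3,3) g=1 f=5]
step 2: expand (2,1) (f=5, h=3) → closed; open now [(1,1) g=3 f=7, (1,2) g=2 f=7, (1,3) g=1 f=7, (2,0) g=3 f=5, (2,4) g=1 f=7, (3,1) g=3 f=5, (3,2) g=2 f=5, (3,3) g=1 f=5]
step 3: expand (2,0) (f=5, h=2) → closed; open now [(1,0) g=4 f=7, (1,1) g=3 f=7, (1,2) g=2 f=7, (1,3) g=1 f=7, (2,4) g=1 f=7, (3,1) g=3 f=5, (3,2) g=2 f=5, (3,3) g=1 f=5]
step 4: expand (3,1) (f=5, h=2) → closed; open now [(1,0) g=4 f=7, (1,1) g=3 f=7, (1,2) g=2 f=7, (1,3) g=1 f=7, (2,4) g=1 f=7, (3,2) g=2 f=5, (3,3) g=1 f=5, (4,1) g=4 f=5]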